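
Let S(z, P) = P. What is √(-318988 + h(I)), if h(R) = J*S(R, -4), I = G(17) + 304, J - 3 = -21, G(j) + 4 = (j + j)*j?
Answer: 2*I*√79729 ≈ 564.73*I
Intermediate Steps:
G(j) = -4 + 2*j² (G(j) = -4 + (j + j)*j = -4 + (2*j)*j = -4 + 2*j²)
J = -18 (J = 3 - 21 = -18)
I = 878 (I = (-4 + 2*17²) + 304 = (-4 + 2*289) + 304 = (-4 + 578) + 304 = 574 + 304 = 878)
h(R) = 72 (h(R) = -18*(-4) = 72)
√(-318988 + h(I)) = √(-318988 + 72) = √(-318916) = 2*I*√79729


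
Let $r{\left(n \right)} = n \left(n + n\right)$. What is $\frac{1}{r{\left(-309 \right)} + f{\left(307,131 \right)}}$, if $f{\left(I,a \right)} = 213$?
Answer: $\frac{1}{191175} \approx 5.2308 \cdot 10^{-6}$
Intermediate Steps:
$r{\left(n \right)} = 2 n^{2}$ ($r{\left(n \right)} = n 2 n = 2 n^{2}$)
$\frac{1}{r{\left(-309 \right)} + f{\left(307,131 \right)}} = \frac{1}{2 \left(-309\right)^{2} + 213} = \frac{1}{2 \cdot 95481 + 213} = \frac{1}{190962 + 213} = \frac{1}{191175}$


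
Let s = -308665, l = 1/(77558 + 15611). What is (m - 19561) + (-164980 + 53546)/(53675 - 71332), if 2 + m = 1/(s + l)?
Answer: -9930498880463181521/507780171693288 ≈ -19557.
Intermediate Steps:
l = 1/93169 ≈ 1.0733e-5
m = -57516111937/28758009384 (m = -2 + 1/(-308665 + 1/93169) = -2 + 1/(-28758009384/93169) = -2 - 93169/28758009384 = -57516111937/28758009384 ≈ -2.0000)
(m - 19561) + (-164980 + 53546)/(53675 - 71332) = (-57516111937/28758009384 - 19561) + (-164980 + 53546)/(53675 - 71332) = -562592937672361/28758009384 - 111434/(-17657) = -562592937672361/28758009384 - 111434*(-1/17657) = -562592937672361/28758009384 + 111434/17657 = -9930498880463181521/507780171693288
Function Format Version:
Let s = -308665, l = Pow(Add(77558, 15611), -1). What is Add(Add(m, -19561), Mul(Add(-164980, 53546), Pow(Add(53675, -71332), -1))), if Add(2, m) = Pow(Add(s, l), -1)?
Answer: Rational(-9930498880463181521, 507780171693288) ≈ -19557.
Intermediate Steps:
l = Rational(1, 93169) (l = Pow(93169, -1) = Rational(1, 93169) ≈ 1.0733e-5)
m = Rational(-57516111937, 28758009384) (m = Add(-2, Pow(Add(-308665, Rational(1, 93169)), -1)) = Add(-2, Pow(Rational(-28758009384, 93169), -1)) = Add(-2, Rational(-93169, 28758009384)) = Rational(-57516111937, 28758009384) ≈ -2.0000)
Add(Add(m, -19561), Mul(Add(-164980, 53546), Pow(Add(53675, -71332), -1))) = Add(Add(Rational(-57516111937, 28758009384), -19561), Mul(Add(-164980, 53546), Pow(Add(53675, -71332), -1))) = Add(Rational(-562592937672361, 28758009384), Mul(-111434, Pow(-17657, -1))) = Add(Rational(-562592937672361, 28758009384), Mul(-111434, Rational(-1, 17657))) = Add(Rational(-562592937672361, 28758009384), Rational(111434, 17657)) = Rational(-9930498880463181521, 507780171693288)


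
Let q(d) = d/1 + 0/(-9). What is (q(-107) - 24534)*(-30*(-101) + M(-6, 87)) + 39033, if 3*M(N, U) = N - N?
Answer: -74623197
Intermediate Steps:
M(N, U) = 0 (M(N, U) = (N - N)/3 = (⅓)*0 = 0)
q(d) = d (q(d) = d*1 + 0*(-⅑) = d + 0 = d)
(q(-107) - 24534)*(-30*(-101) + M(-6, 87)) + 39033 = (-107 - 24534)*(-30*(-101) + 0) + 39033 = -24641*(3030 + 0) + 39033 = -24641*3030 + 39033 = -74662230 + 39033 = -74623197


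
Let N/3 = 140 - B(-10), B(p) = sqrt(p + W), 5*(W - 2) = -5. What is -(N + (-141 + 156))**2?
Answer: -189144 + 7830*I ≈ -1.8914e+5 + 7830.0*I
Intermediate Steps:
W = 1 (W = 2 + (1/5)*(-5) = 2 - 1 = 1)
B(p) = sqrt(1 + p) (B(p) = sqrt(p + 1) = sqrt(1 + p))
N = 420 - 9*I (N = 3*(140 - sqrt(1 - 10)) = 3*(140 - sqrt(-9)) = 3*(140 - 3*I) = 420 - 9*I ≈ 420.0 - 9.0*I)
-(N + (-141 + 156))**2 = -((420 - 9*I) + (-141 + 156))**2 = -((420 - 9*I) + 15)**2 = -(435 - 9*I)**2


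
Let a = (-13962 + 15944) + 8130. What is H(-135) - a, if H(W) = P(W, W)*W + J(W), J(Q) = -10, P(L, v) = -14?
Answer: -8232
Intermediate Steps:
a = 10112 (a = 1982 + 8130 = 10112)
H(W) = -10 - 14*W (H(W) = -14*W - 10 = -10 - 14*W)
H(-135) - a = (-10 - 14*(-135)) - 1*10112 = (-10 + 1890) - 10112 = 1880 - 10112 = -8232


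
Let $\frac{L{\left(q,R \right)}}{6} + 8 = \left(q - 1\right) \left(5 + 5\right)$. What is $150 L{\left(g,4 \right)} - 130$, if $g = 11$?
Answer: $82670$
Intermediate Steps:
$L{\left(q,R \right)} = -108 + 60 q$ ($L{\left(q,R \right)} = -48 + 6 \left(q - 1\right) \left(5 + 5\right) = -48 + 6 \left(-1 + q\right) 10 = -48 + 6 \left(-10 + 10 q\right) = -48 + \left(-60 + 60 q\right) = -108 + 60 q$)
$150 L{\left(g,4 \right)} - 130 = 150 \left(-108 + 60 \cdot 11\right) - 130 = 150 \left(-108 + 660\right) - 130 = 150 \cdot 552 - 130 = 82800 - 130 = 82670$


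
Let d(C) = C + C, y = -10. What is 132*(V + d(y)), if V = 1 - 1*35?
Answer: -7128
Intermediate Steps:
d(C) = 2*C
V = -34 (V = 1 - 35 = -34)
132*(V + d(y)) = 132*(-34 + 2*(-10)) = 132*(-34 - 20) = 132*(-54) = -7128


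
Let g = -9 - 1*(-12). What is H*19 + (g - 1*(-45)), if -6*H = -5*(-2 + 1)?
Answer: 193/6 ≈ 32.167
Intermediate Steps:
H = -⅚ (H = -(-5)*(-2 + 1)/6 = -(-5)*(-1)/6 = -⅙*5 = -⅚ ≈ -0.83333)
g = 3 (g = -9 + 12 = 3)
H*19 + (g - 1*(-45)) = -⅚*19 + (3 - 1*(-45)) = -95/6 + (3 + 45) = -95/6 + 48 = 193/6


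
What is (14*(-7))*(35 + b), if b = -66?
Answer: 3038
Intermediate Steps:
(14*(-7))*(35 + b) = (14*(-7))*(35 - 66) = -98*(-31) = 3038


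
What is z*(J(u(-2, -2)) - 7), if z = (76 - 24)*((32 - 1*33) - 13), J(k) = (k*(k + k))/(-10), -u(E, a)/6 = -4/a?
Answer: 130312/5 ≈ 26062.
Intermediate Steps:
u(E, a) = 24/a (u(E, a) = -(-24)/a = 24/a)
J(k) = -k²/5 (J(k) = (k*(2*k))*(-⅒) = (2*k²)*(-⅒) = -k²/5)
z = -728 (z = 52*((32 - 33) - 13) = 52*(-1 - 13) = 52*(-14) = -728)
z*(J(u(-2, -2)) - 7) = -728*(-(24/(-2))²/5 - 7) = -728*(-(24*(-½))²/5 - 7) = -728*(-⅕*(-12)² - 7) = -728*(-⅕*144 - 7) = -728*(-144/5 - 7) = -728*(-179/5) = 130312/5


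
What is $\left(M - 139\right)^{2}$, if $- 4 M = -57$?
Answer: $\frac{249001}{16} \approx 15563.0$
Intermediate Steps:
$M = \frac{57}{4}$ ($M = \left(- \frac{1}{4}\right) \left(-57\right) = \frac{57}{4} \approx 14.25$)
$\left(M - 139\right)^{2} = \left(\frac{57}{4} - 139\right)^{2} = \left(- \frac{499}{4}\right)^{2} = \frac{249001}{16}$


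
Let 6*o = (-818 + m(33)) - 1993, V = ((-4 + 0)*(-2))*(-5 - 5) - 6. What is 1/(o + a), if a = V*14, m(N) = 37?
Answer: -3/4999 ≈ -0.00060012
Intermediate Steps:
V = -86 (V = -4*(-2)*(-10) - 6 = 8*(-10) - 6 = -80 - 6 = -86)
a = -1204 (a = -86*14 = -1204)
o = -1387/3 (o = ((-818 + 37) - 1993)/6 = (-781 - 1993)/6 = (1/6)*(-2774) = -1387/3 ≈ -462.33)
1/(o + a) = 1/(-1387/3 - 1204) = 1/(-4999/3) = -3/4999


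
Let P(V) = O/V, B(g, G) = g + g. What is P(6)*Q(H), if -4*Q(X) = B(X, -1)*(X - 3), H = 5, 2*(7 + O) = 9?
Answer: 25/12 ≈ 2.0833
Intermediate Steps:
O = -5/2 (O = -7 + (1/2)*9 = -7 + 9/2 = -5/2 ≈ -2.5000)
B(g, G) = 2*g
Q(X) = -X*(-3 + X)/2 (Q(X) = -2*X*(X - 3)/4 = -2*X*(-3 + X)/4 = -X*(-3 + X)/2)
P(V) = -5/(2*V)
P(6)*Q(H) = (-5/2/6)*((1/2)*5*(3 - 1*5)) = (-5/2*1/6)*((1/2)*5*(3 - 5)) = -5*5*(-2)/24 = -5/12*(-5) = 25/12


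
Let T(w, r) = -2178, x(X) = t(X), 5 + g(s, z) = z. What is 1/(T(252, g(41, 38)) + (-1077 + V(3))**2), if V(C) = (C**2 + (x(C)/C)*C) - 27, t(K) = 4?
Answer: 1/1188103 ≈ 8.4168e-7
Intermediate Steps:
g(s, z) = -5 + z
x(X) = 4
V(C) = -23 + C**2 (V(C) = (C**2 + (4/C)*C) - 27 = (C**2 + 4) - 27 = (4 + C**2) - 27 = -23 + C**2)
1/(T(252, g(41, 38)) + (-1077 + V(3))**2) = 1/(-2178 + (-1077 + (-23 + 3**2))**2) = 1/(-2178 + (-1077 + (-23 + 9))**2) = 1/(-2178 + (-1077 - 14)**2) = 1/(-2178 + (-1091)**2) = 1/(-2178 + 1190281) = 1/1188103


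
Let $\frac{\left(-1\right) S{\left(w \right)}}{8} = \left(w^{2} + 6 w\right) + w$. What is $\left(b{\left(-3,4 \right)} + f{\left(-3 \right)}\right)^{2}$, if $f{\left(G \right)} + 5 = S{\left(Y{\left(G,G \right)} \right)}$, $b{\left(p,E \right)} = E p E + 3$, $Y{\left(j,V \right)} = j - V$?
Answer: $2500$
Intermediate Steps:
$S{\left(w \right)} = - 56 w - 8 w^{2}$ ($S{\left(w \right)} = - 8 \left(\left(w^{2} + 6 w\right) + w\right) = - 8 \left(w^{2} + 7 w\right) = - 56 w - 8 w^{2}$)
$b{\left(p,E \right)} = 3 + p E^{2}$ ($b{\left(p,E \right)} = p E^{2} + 3 = 3 + p E^{2}$)
$f{\left(G \right)} = -5$ ($f{\left(G \right)} = -5 - 8 \left(G - G\right) \left(7 + \left(G - G\right)\right) = -5 - 0 \left(7 + 0\right) = -5 - 0 \cdot 7 = -5 + 0 = -5$)
$\left(b{\left(-3,4 \right)} + f{\left(-3 \right)}\right)^{2} = \left(\left(3 - 3 \cdot 4^{2}\right) - 5\right)^{2} = \left(\left(3 - 48\right) - 5\right)^{2} = \left(-45 - 5\right)^{2} = \left(-50\right)^{2} = 2500$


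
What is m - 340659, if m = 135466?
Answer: -205193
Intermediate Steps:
m - 340659 = 135466 - 340659 = -205193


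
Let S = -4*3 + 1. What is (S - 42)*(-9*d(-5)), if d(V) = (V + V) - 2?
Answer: -5724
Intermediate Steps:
d(V) = -2 + 2*V (d(V) = 2*V - 2 = -2 + 2*V)
S = -11 (S = -12 + 1 = -11)
(S - 42)*(-9*d(-5)) = (-11 - 42)*(-9*(-2 + 2*(-5))) = -(-477)*(-2 - 10) = -(-477)*(-12) = -53*108 = -5724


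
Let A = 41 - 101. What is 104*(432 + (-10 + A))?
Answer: 37648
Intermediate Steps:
A = -60
104*(432 + (-10 + A)) = 104*(432 + (-10 - 60)) = 104*(432 - 70) = 104*362 = 37648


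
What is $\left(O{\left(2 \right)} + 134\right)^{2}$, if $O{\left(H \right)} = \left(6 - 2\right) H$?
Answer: $20164$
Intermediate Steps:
$O{\left(H \right)} = 4 H$
$\left(O{\left(2 \right)} + 134\right)^{2} = \left(4 \cdot 2 + 134\right)^{2} = \left(8 + 134\right)^{2} = 142^{2} = 20164$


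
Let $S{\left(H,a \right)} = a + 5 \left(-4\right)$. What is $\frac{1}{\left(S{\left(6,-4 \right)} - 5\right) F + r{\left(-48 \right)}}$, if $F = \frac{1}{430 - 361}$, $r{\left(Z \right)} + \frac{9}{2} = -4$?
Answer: $- \frac{138}{1231} \approx -0.1121$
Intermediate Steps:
$S{\left(H,a \right)} = -20 + a$ ($S{\left(H,a \right)} = a - 20 = -20 + a$)
$r{\left(Z \right)} = - \frac{17}{2}$ ($r{\left(Z \right)} = - \frac{9}{2} - 4 = - \frac{17}{2}$)
$F = \frac{1}{69} \approx 0.014493$
$\frac{1}{\left(S{\left(6,-4 \right)} - 5\right) F + r{\left(-48 \right)}} = \frac{1}{\left(\left(-20 - 4\right) - 5\right) \frac{1}{69} - \frac{17}{2}} = \frac{1}{\left(-24 - 5\right) \frac{1}{69} - \frac{17}{2}} = \frac{1}{\left(-29\right) \frac{1}{69} - \frac{17}{2}} = \frac{1}{- \frac{29}{69} - \frac{17}{2}} = \frac{1}{- \frac{1231}{138}} = - \frac{138}{1231}$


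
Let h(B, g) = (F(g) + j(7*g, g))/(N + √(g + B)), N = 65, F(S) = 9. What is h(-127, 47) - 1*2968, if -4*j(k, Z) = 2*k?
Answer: (-23744*√5 + 386151*I)/(2*(-65*I + 4*√5)) ≈ -2970.3 + 0.32307*I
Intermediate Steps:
j(k, Z) = -k/2
h(B, g) = (9 - 7*g/2)/(65 + √(B + g)) (h(B, g) = (9 - 7*g/2)/(65 + √(g + B)) = (9 - 7*g/2)/(65 + √(B + g)))
h(-127, 47) - 1*2968 = (18 - 7*47)/(2*(65 + √(-127 + 47))) - 1*2968 = (18 - 329)/(2*(65 + √(-80))) - 2968 = (½)*(-311)/(65 + 4*I*√5) - 2968 = -311/(2*(65 + 4*I*√5)) - 2968 = -2968 - 311/(2*(65 + 4*I*√5))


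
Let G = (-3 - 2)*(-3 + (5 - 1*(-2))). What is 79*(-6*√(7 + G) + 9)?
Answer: 711 - 474*I*√13 ≈ 711.0 - 1709.0*I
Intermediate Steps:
G = -20 (G = -5*(-3 + (5 + 2)) = -5*(-3 + 7) = -5*4 = -20)
79*(-6*√(7 + G) + 9) = 79*(-6*√(7 - 20) + 9) = 79*(-6*I*√13 + 9) = 79*(9 - 6*I*√13) = 711 - 474*I*√13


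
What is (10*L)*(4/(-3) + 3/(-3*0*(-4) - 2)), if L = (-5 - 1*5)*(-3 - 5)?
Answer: -6800/3 ≈ -2266.7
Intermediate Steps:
L = 80 (L = (-5 - 5)*(-8) = -10*(-8) = 80)
(10*L)*(4/(-3) + 3/(-3*0*(-4) - 2)) = (10*80)*(4/(-3) + 3/(-3*0*(-4) - 2)) = 800*(4*(-⅓) + 3/(0*(-4) - 2)) = 800*(-4/3 + 3/(0 - 2)) = 800*(-4/3 + 3/(-2)) = 800*(-4/3 + 3*(-½)) = 800*(-4/3 - 3/2) = 800*(-17/6) = -6800/3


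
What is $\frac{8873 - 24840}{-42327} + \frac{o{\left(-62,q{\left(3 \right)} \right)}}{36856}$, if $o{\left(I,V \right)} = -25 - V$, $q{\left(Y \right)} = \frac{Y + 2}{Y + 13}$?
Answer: $\frac{9398533597}{24960062592} \approx 0.37654$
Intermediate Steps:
$q{\left(Y \right)} = \frac{2 + Y}{13 + Y}$
$\frac{8873 - 24840}{-42327} + \frac{o{\left(-62,q{\left(3 \right)} \right)}}{36856} = \frac{8873 - 24840}{-42327} + \frac{-25 - \frac{2 + 3}{13 + 3}}{36856} = \left(-15967\right) \left(- \frac{1}{42327}\right) + \left(-25 - \frac{1}{16} \cdot 5\right) \frac{1}{36856} = \frac{15967}{42327} + \left(-25 - \frac{1}{16} \cdot 5\right) \frac{1}{36856} = \frac{15967}{42327} + \left(-25 - \frac{5}{16}\right) \frac{1}{36856} = \frac{15967}{42327} - \frac{405}{589696} = \frac{9398533597}{24960062592}$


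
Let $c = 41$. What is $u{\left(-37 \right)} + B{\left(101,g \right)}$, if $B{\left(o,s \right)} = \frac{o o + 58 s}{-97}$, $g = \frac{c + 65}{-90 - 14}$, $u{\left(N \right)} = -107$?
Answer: $- \frac{533543}{2522} \approx -211.56$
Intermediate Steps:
$g = - \frac{53}{52}$ ($g = \frac{41 + 65}{-90 - 14} = \frac{106}{-104} = 106 \left(- \frac{1}{104}\right) = - \frac{53}{52} \approx -1.0192$)
$B{\left(o,s \right)} = - \frac{58 s}{97} - \frac{o^{2}}{97}$ ($B{\left(o,s \right)} = \left(o^{2} + 58 s\right) \left(- \frac{1}{97}\right) = - \frac{58 s}{97} - \frac{o^{2}}{97}$)
$u{\left(-37 \right)} + B{\left(101,g \right)} = -107 - \left(- \frac{1537}{2522} + \frac{101^{2}}{97}\right) = -107 + \left(\frac{1537}{2522} - \frac{10201}{97}\right) = -107 - \frac{263689}{2522} = - \frac{533543}{2522}$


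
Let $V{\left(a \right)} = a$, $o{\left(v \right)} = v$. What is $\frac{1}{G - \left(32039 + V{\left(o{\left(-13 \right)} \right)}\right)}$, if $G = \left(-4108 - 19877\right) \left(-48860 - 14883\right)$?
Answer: $\frac{1}{1528843829} \approx 6.5409 \cdot 10^{-10}$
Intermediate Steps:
$G = 1528875855$ ($G = \left(-23985\right) \left(-63743\right) = 1528875855$)
$\frac{1}{G - \left(32039 + V{\left(o{\left(-13 \right)} \right)}\right)} = \frac{1}{1528875855 - 32026} = \frac{1}{1528843829}$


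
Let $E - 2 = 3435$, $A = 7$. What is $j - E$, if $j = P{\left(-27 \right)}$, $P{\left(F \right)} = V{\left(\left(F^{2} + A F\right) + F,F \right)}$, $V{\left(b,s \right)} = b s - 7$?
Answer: $-17295$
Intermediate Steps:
$V{\left(b,s \right)} = -7 + b s$
$P{\left(F \right)} = -7 + F \left(F^{2} + 8 F\right)$ ($P{\left(F \right)} = -7 + \left(\left(F^{2} + 7 F\right) + F\right) F = -7 + \left(F^{2} + 8 F\right) F = -7 + F \left(F^{2} + 8 F\right)$)
$j = -13858$ ($j = -7 + \left(-27\right)^{2} \left(8 - 27\right) = -7 + 729 \left(-19\right) = -7 - 13851 = -13858$)
$E = 3437$ ($E = 2 + 3435 = 3437$)
$j - E = -13858 - 3437 = -17295$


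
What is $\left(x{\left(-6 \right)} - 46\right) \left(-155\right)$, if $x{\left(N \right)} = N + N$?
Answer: $8990$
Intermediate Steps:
$x{\left(N \right)} = 2 N$
$\left(x{\left(-6 \right)} - 46\right) \left(-155\right) = \left(2 \left(-6\right) - 46\right) \left(-155\right) = \left(-12 - 46\right) \left(-155\right) = \left(-58\right) \left(-155\right) = 8990$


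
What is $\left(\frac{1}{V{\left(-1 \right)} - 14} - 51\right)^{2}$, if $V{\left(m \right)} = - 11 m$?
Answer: $\frac{23716}{9} \approx 2635.1$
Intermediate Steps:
$\left(\frac{1}{V{\left(-1 \right)} - 14} - 51\right)^{2} = \left(\frac{1}{\left(-11\right) \left(-1\right) - 14} - 51\right)^{2} = \left(\frac{1}{11 - 14} - 51\right)^{2} = \left(\frac{1}{-3} - 51\right)^{2} = \left(- \frac{1}{3} - 51\right)^{2} = \left(- \frac{154}{3}\right)^{2} = \frac{23716}{9}$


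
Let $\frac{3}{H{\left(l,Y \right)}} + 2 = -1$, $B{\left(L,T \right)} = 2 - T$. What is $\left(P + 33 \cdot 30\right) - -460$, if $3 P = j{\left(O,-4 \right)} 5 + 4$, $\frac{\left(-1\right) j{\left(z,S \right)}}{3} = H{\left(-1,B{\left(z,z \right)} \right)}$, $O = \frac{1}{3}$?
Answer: $\frac{4369}{3} \approx 1456.3$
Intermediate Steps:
$O = \frac{1}{3} \approx 0.33333$
$H{\left(l,Y \right)} = -1$ ($H{\left(l,Y \right)} = \frac{3}{-2 - 1} = \frac{3}{-3} = 3 \left(- \frac{1}{3}\right) = -1$)
$j{\left(z,S \right)} = 3$ ($j{\left(z,S \right)} = \left(-3\right) \left(-1\right) = 3$)
$P = \frac{19}{3}$ ($P = \frac{3 \cdot 5 + 4}{3} = \frac{15 + 4}{3} = \frac{1}{3} \cdot 19 = \frac{19}{3} \approx 6.3333$)
$\left(P + 33 \cdot 30\right) - -460 = \left(\frac{19}{3} + 33 \cdot 30\right) - -460 = \left(\frac{19}{3} + 990\right) + 460 = \frac{2989}{3} + 460 = \frac{4369}{3}$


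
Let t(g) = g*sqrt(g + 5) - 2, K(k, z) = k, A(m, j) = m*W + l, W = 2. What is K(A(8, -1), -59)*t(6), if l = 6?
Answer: -44 + 132*sqrt(11) ≈ 393.79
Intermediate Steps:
A(m, j) = 6 + 2*m (A(m, j) = m*2 + 6 = 2*m + 6 = 6 + 2*m)
t(g) = -2 + g*sqrt(5 + g) (t(g) = g*sqrt(5 + g) - 2 = -2 + g*sqrt(5 + g))
K(A(8, -1), -59)*t(6) = (6 + 2*8)*(-2 + 6*sqrt(5 + 6)) = (6 + 16)*(-2 + 6*sqrt(11)) = 22*(-2 + 6*sqrt(11)) = -44 + 132*sqrt(11)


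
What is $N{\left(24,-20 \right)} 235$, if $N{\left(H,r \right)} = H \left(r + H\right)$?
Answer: $22560$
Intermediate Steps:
$N{\left(H,r \right)} = H \left(H + r\right)$
$N{\left(24,-20 \right)} 235 = 24 \left(24 - 20\right) 235 = 24 \cdot 4 \cdot 235 = 96 \cdot 235 = 22560$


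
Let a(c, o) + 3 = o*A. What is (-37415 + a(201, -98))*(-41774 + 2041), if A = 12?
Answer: 1533455402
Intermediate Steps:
a(c, o) = -3 + 12*o (a(c, o) = -3 + o*12 = -3 + 12*o)
(-37415 + a(201, -98))*(-41774 + 2041) = (-37415 + (-3 + 12*(-98)))*(-41774 + 2041) = (-37415 + (-3 - 1176))*(-39733) = (-37415 - 1179)*(-39733) = -38594*(-39733) = 1533455402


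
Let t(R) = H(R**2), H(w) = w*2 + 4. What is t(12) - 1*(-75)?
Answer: 367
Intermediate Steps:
H(w) = 4 + 2*w (H(w) = 2*w + 4 = 4 + 2*w)
t(R) = 4 + 2*R**2
t(12) - 1*(-75) = (4 + 2*12**2) - 1*(-75) = (4 + 2*144) + 75 = (4 + 288) + 75 = 292 + 75 = 367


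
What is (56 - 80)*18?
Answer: -432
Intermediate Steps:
(56 - 80)*18 = -24*18 = -432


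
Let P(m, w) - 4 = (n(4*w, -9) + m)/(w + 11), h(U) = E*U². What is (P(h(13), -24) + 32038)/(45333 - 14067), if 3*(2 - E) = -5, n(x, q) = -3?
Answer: 623894/609687 ≈ 1.0233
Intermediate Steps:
E = 11/3 (E = 2 - ⅓*(-5) = 2 + 5/3 = 11/3 ≈ 3.6667)
h(U) = 11*U²/3
P(m, w) = 4 + (-3 + m)/(11 + w) (P(m, w) = 4 + (-3 + m)/(w + 11) = 4 + (-3 + m)/(11 + w))
(P(h(13), -24) + 32038)/(45333 - 14067) = ((41 + (11/3)*13² + 4*(-24))/(11 - 24) + 32038)/(45333 - 14067) = ((41 + (11/3)*169 - 96)/(-13) + 32038)/31266 = (-(41 + 1859/3 - 96)/13 + 32038)*(1/31266) = (-1/13*1694/3 + 32038)*(1/31266) = (-1694/39 + 32038)*(1/31266) = (1247788/39)*(1/31266) = 623894/609687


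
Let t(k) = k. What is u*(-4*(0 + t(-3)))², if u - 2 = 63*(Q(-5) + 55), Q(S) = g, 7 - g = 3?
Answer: 535536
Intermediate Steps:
g = 4 (g = 7 - 1*3 = 7 - 3 = 4)
Q(S) = 4
u = 3719 (u = 2 + 63*(4 + 55) = 2 + 63*59 = 2 + 3717 = 3719)
u*(-4*(0 + t(-3)))² = 3719*(-4*(0 - 3))² = 3719*(-4*(-3))² = 3719*12² = 3719*144 = 535536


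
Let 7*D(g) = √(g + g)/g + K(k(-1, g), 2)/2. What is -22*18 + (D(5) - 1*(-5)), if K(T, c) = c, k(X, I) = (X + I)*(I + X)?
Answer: -2736/7 + √10/35 ≈ -390.77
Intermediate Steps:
k(X, I) = (I + X)² (k(X, I) = (I + X)*(I + X) = (I + X)²)
D(g) = ⅐ + √2/(7*√g) (D(g) = (√(g + g)/g + 2/2)/7 = (√(2*g)/g + 2*(½))/7 = ((√2*√g)/g + 1)/7 = (√2/√g + 1)/7 = (1 + √2/√g)/7 = ⅐ + √2/(7*√g))
-22*18 + (D(5) - 1*(-5)) = -22*18 + ((⅐ + √2/(7*√5)) - 1*(-5)) = -396 + ((⅐ + √2*(√5/5)/7) + 5) = -396 + ((⅐ + √10/35) + 5) = -396 + (36/7 + √10/35) = -2736/7 + √10/35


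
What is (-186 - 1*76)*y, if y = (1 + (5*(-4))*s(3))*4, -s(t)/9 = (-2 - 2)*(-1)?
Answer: -755608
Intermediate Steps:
s(t) = -36 (s(t) = -9*(-2 - 2)*(-1) = -(-36)*(-1) = -9*4 = -36)
y = 2884 (y = (1 + (5*(-4))*(-36))*4 = (1 - 20*(-36))*4 = (1 + 720)*4 = 721*4 = 2884)
(-186 - 1*76)*y = (-186 - 1*76)*2884 = (-186 - 76)*2884 = -262*2884 = -755608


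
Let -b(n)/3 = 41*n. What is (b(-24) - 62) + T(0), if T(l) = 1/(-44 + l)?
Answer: 127159/44 ≈ 2890.0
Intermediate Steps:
b(n) = -123*n
(b(-24) - 62) + T(0) = (-123*(-24) - 62) + 1/(-44 + 0) = (2952 - 62) + 1/(-44) = 2890 - 1/44 = 127159/44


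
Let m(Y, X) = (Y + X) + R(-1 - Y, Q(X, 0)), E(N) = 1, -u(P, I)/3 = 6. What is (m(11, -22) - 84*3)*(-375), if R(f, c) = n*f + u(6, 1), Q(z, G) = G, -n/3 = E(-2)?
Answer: 91875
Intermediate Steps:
u(P, I) = -18 (u(P, I) = -3*6 = -18)
n = -3 (n = -3*1 = -3)
R(f, c) = -18 - 3*f (R(f, c) = -3*f - 18 = -18 - 3*f)
m(Y, X) = -15 + X + 4*Y (m(Y, X) = (Y + X) + (-18 - 3*(-1 - Y)) = (X + Y) + (-18 + (3 + 3*Y)) = (X + Y) + (-15 + 3*Y) = -15 + X + 4*Y)
(m(11, -22) - 84*3)*(-375) = ((-15 - 22 + 4*11) - 84*3)*(-375) = ((-15 - 22 + 44) - 252)*(-375) = (7 - 252)*(-375) = -245*(-375) = 91875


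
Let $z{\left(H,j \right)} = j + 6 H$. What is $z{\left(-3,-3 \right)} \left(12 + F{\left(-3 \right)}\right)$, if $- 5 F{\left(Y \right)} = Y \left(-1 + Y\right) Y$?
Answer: $- \frac{2016}{5} \approx -403.2$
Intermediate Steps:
$F{\left(Y \right)} = - \frac{Y^{2} \left(-1 + Y\right)}{5}$ ($F{\left(Y \right)} = - \frac{Y \left(-1 + Y\right) Y}{5} = - \frac{Y^{2} \left(-1 + Y\right)}{5}$)
$z{\left(-3,-3 \right)} \left(12 + F{\left(-3 \right)}\right) = \left(-3 + 6 \left(-3\right)\right) \left(12 + \frac{\left(-3\right)^{2} \left(1 - -3\right)}{5}\right) = \left(-3 - 18\right) \left(12 + \frac{1}{5} \cdot 9 \left(1 + 3\right)\right) = - 21 \left(12 + \frac{1}{5} \cdot 9 \cdot 4\right) = - 21 \left(12 + \frac{36}{5}\right) = \left(-21\right) \frac{96}{5} = - \frac{2016}{5}$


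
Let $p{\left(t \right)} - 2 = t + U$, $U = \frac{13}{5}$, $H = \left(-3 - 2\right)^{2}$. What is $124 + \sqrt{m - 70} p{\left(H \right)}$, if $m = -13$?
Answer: $124 + \frac{148 i \sqrt{83}}{5} \approx 124.0 + 269.67 i$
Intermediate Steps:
$H = 25$ ($H = \left(-5\right)^{2} = 25$)
$U = \frac{13}{5}$ ($U = 13 \cdot \frac{1}{5} = \frac{13}{5} \approx 2.6$)
$p{\left(t \right)} = \frac{23}{5} + t$ ($p{\left(t \right)} = 2 + \left(t + \frac{13}{5}\right) = 2 + \left(\frac{13}{5} + t\right) = \frac{23}{5} + t$)
$124 + \sqrt{m - 70} p{\left(H \right)} = 124 + \sqrt{-13 - 70} \left(\frac{23}{5} + 25\right) = 124 + \sqrt{-83} \cdot \frac{148}{5} = 124 + i \sqrt{83} \cdot \frac{148}{5} = 124 + \frac{148 i \sqrt{83}}{5}$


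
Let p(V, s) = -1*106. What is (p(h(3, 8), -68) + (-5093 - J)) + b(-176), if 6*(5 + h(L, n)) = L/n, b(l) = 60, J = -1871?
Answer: -3268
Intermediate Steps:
h(L, n) = -5 + L/(6*n) (h(L, n) = -5 + (L/n)/6 = -5 + L/(6*n))
p(V, s) = -106
(p(h(3, 8), -68) + (-5093 - J)) + b(-176) = (-106 + (-5093 - 1*(-1871))) + 60 = (-106 + (-5093 + 1871)) + 60 = (-106 - 3222) + 60 = -3328 + 60 = -3268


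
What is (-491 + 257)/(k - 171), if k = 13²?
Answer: 117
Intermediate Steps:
k = 169
(-491 + 257)/(k - 171) = (-491 + 257)/(169 - 171) = -234/(-2) = -234*(-½) = 117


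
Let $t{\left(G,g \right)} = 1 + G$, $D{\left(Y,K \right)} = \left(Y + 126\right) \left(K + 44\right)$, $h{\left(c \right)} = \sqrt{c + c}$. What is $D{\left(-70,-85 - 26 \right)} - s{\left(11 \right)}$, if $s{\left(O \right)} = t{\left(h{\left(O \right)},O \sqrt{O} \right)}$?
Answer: $-3753 - \sqrt{22} \approx -3757.7$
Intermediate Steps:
$h{\left(c \right)} = \sqrt{2} \sqrt{c}$ ($h{\left(c \right)} = \sqrt{2 c} = \sqrt{2} \sqrt{c}$)
$D{\left(Y,K \right)} = \left(44 + K\right) \left(126 + Y\right)$ ($D{\left(Y,K \right)} = \left(126 + Y\right) \left(44 + K\right) = \left(44 + K\right) \left(126 + Y\right)$)
$s{\left(O \right)} = 1 + \sqrt{2} \sqrt{O}$
$D{\left(-70,-85 - 26 \right)} - s{\left(11 \right)} = \left(5544 + 44 \left(-70\right) + 126 \left(-85 - 26\right) + \left(-85 - 26\right) \left(-70\right)\right) - \left(1 + \sqrt{2} \sqrt{11}\right) = \left(5544 - 3080 + 126 \left(-111\right) - -7770\right) - \left(1 + \sqrt{22}\right) = \left(5544 - 3080 - 13986 + 7770\right) - \left(1 + \sqrt{22}\right) = -3752 - \left(1 + \sqrt{22}\right) = -3753 - \sqrt{22}$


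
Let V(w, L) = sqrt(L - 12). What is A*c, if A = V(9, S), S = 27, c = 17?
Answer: 17*sqrt(15) ≈ 65.841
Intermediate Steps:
V(w, L) = sqrt(-12 + L)
A = sqrt(15) (A = sqrt(-12 + 27) = sqrt(15) ≈ 3.8730)
A*c = sqrt(15)*17 = 17*sqrt(15)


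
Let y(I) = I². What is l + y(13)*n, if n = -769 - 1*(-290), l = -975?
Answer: -81926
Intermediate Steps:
n = -479 (n = -769 + 290 = -479)
l + y(13)*n = -975 + 13²*(-479) = -975 + 169*(-479) = -975 - 80951 = -81926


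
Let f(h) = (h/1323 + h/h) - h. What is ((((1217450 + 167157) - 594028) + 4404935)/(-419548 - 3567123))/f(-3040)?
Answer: -6873665022/16027226714213 ≈ -0.00042887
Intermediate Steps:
f(h) = 1 - 1322*h/1323 (f(h) = (h*(1/1323) + 1) - h = (h/1323 + 1) - h = (1 + h/1323) - h = 1 - 1322*h/1323)
((((1217450 + 167157) - 594028) + 4404935)/(-419548 - 3567123))/f(-3040) = ((((1217450 + 167157) - 594028) + 4404935)/(-419548 - 3567123))/(1 - 1322/1323*(-3040)) = (((1384607 - 594028) + 4404935)/(-3986671))/(1 + 4018880/1323) = ((790579 + 4404935)*(-1/3986671))/(4020203/1323) = (5195514*(-1/3986671))*(1323/4020203) = -5195514/3986671*1323/4020203 = -6873665022/16027226714213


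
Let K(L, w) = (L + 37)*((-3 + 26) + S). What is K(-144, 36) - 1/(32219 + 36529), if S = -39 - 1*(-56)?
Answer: -294241441/68748 ≈ -4280.0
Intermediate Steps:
S = 17 (S = -39 + 56 = 17)
K(L, w) = 1480 + 40*L (K(L, w) = (L + 37)*((-3 + 26) + 17) = (37 + L)*(23 + 17) = (37 + L)*40 = 1480 + 40*L)
K(-144, 36) - 1/(32219 + 36529) = (1480 + 40*(-144)) - 1/(32219 + 36529) = (1480 - 5760) - 1/68748 = -4280 - 1*1/68748 = -4280 - 1/68748 = -294241441/68748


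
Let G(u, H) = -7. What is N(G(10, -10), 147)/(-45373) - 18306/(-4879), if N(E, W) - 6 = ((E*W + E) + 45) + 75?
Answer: 49119884/13022051 ≈ 3.7721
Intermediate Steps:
N(E, W) = 126 + E + E*W (N(E, W) = 6 + (((E*W + E) + 45) + 75) = 6 + (((E + E*W) + 45) + 75) = 6 + ((45 + E + E*W) + 75) = 6 + (120 + E + E*W) = 126 + E + E*W)
N(G(10, -10), 147)/(-45373) - 18306/(-4879) = (126 - 7 - 7*147)/(-45373) - 18306/(-4879) = (126 - 7 - 1029)*(-1/45373) - 18306*(-1/4879) = -910*(-1/45373) + 18306/4879 = 910/45373 + 18306/4879 = 49119884/13022051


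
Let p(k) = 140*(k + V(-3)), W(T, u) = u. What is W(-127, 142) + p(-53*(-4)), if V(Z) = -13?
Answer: 28002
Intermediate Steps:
p(k) = -1820 + 140*k (p(k) = 140*(k - 13) = 140*(-13 + k) = -1820 + 140*k)
W(-127, 142) + p(-53*(-4)) = 142 + (-1820 + 140*(-53*(-4))) = 142 + (-1820 + 140*212) = 142 + (-1820 + 29680) = 142 + 27860 = 28002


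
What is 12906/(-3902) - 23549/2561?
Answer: -62470232/4996511 ≈ -12.503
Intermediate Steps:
12906/(-3902) - 23549/2561 = 12906*(-1/3902) - 23549*1/2561 = -6453/1951 - 23549/2561 = -62470232/4996511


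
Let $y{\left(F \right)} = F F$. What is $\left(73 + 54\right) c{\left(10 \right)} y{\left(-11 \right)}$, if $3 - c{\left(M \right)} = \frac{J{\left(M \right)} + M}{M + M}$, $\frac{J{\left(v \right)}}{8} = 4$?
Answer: $\frac{138303}{10} \approx 13830.0$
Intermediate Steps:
$y{\left(F \right)} = F^{2}$
$J{\left(v \right)} = 32$ ($J{\left(v \right)} = 8 \cdot 4 = 32$)
$c{\left(M \right)} = 3 - \frac{32 + M}{2 M}$ ($c{\left(M \right)} = 3 - \frac{32 + M}{M + M} = 3 - \frac{32 + M}{2 M}$)
$\left(73 + 54\right) c{\left(10 \right)} y{\left(-11 \right)} = \left(73 + 54\right) \left(\frac{5}{2} - \frac{16}{10}\right) \left(-11\right)^{2} = 127 \left(\frac{5}{2} - \frac{8}{5}\right) 121 = 127 \cdot \frac{9}{10} \cdot 121 = \frac{1143}{10} \cdot 121 = \frac{138303}{10}$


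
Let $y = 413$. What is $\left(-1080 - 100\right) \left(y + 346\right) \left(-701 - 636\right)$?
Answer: $1197443940$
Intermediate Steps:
$\left(-1080 - 100\right) \left(y + 346\right) \left(-701 - 636\right) = \left(-1080 - 100\right) \left(413 + 346\right) \left(-701 - 636\right) = - 1180 \cdot 759 \left(-1337\right) = \left(-1180\right) \left(-1014783\right) = 1197443940$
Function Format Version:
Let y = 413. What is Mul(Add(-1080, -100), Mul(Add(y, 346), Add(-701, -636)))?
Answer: 1197443940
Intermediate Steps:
Mul(Add(-1080, -100), Mul(Add(y, 346), Add(-701, -636))) = Mul(Add(-1080, -100), Mul(Add(413, 346), Add(-701, -636))) = Mul(-1180, Mul(759, -1337)) = Mul(-1180, -1014783) = 1197443940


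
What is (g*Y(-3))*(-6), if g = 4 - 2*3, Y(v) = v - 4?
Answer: -84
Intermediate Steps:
Y(v) = -4 + v
g = -2 (g = 4 - 6 = -2)
(g*Y(-3))*(-6) = -2*(-4 - 3)*(-6) = -2*(-7)*(-6) = 14*(-6) = -84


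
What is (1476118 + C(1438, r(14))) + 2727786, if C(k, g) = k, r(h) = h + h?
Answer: 4205342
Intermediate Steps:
r(h) = 2*h
(1476118 + C(1438, r(14))) + 2727786 = (1476118 + 1438) + 2727786 = 1477556 + 2727786 = 4205342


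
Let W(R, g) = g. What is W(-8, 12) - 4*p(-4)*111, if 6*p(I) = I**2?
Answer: -1172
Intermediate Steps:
p(I) = I**2/6
W(-8, 12) - 4*p(-4)*111 = 12 - 2*(-4)**2/3*111 = 12 - 2*16/3*111 = 12 - 4*8/3*111 = 12 - 32/3*111 = 12 - 1184 = -1172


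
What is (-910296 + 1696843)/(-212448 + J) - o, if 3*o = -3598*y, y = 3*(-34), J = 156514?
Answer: -6843304635/55934 ≈ -1.2235e+5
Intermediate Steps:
y = -102
o = 122332 (o = (-3598*(-102))/3 = (⅓)*366996 = 122332)
(-910296 + 1696843)/(-212448 + J) - o = (-910296 + 1696843)/(-212448 + 156514) - 1*122332 = 786547/(-55934) - 122332 = 786547*(-1/55934) - 122332 = -786547/55934 - 122332 = -6843304635/55934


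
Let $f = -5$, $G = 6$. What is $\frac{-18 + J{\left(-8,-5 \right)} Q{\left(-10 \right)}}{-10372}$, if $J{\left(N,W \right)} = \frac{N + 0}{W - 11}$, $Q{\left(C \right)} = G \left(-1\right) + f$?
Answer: $\frac{47}{20744} \approx 0.0022657$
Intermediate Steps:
$Q{\left(C \right)} = -11$ ($Q{\left(C \right)} = 6 \left(-1\right) - 5 = -6 - 5 = -11$)
$J{\left(N,W \right)} = \frac{N}{-11 + W}$
$\frac{-18 + J{\left(-8,-5 \right)} Q{\left(-10 \right)}}{-10372} = \frac{-18 + - \frac{8}{-11 - 5} \left(-11\right)}{-10372} = \left(-18 + - \frac{8}{-16} \left(-11\right)\right) \left(- \frac{1}{10372}\right) = \left(-18 + \left(-8\right) \left(- \frac{1}{16}\right) \left(-11\right)\right) \left(- \frac{1}{10372}\right) = \left(-18 + \frac{1}{2} \left(-11\right)\right) \left(- \frac{1}{10372}\right) = \left(-18 - \frac{11}{2}\right) \left(- \frac{1}{10372}\right) = \left(- \frac{47}{2}\right) \left(- \frac{1}{10372}\right) = \frac{47}{20744}$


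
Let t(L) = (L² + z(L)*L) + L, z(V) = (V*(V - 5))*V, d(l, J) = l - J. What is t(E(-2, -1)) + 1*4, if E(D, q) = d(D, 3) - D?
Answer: 226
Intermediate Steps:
E(D, q) = -3 (E(D, q) = (D - 1*3) - D = (D - 3) - D = (-3 + D) - D = -3)
z(V) = V²*(-5 + V) (z(V) = (V*(-5 + V))*V = V²*(-5 + V))
t(L) = L + L² + L³*(-5 + L) (t(L) = (L² + (L²*(-5 + L))*L) + L = (L² + L³*(-5 + L)) + L = L + L² + L³*(-5 + L))
t(E(-2, -1)) + 1*4 = -3*(1 - 3 + (-3)²*(-5 - 3)) + 1*4 = -3*(1 - 3 + 9*(-8)) + 4 = -3*(1 - 3 - 72) + 4 = -3*(-74) + 4 = 222 + 4 = 226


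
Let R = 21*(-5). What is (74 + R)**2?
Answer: 961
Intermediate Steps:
R = -105
(74 + R)**2 = (74 - 105)**2 = (-31)**2 = 961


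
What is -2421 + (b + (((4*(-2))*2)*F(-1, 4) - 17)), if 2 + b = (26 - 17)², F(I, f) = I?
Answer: -2343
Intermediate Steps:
b = 79 (b = -2 + (26 - 17)² = -2 + 9² = -2 + 81 = 79)
-2421 + (b + (((4*(-2))*2)*F(-1, 4) - 17)) = -2421 + (79 + (((4*(-2))*2)*(-1) - 17)) = -2421 + (79 + (-8*2*(-1) - 17)) = -2421 + (79 + (-16*(-1) - 17)) = -2421 + (79 + (16 - 17)) = -2421 + (79 - 1) = -2421 + 78 = -2343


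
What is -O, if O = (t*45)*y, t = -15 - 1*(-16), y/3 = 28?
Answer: -3780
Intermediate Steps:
y = 84 (y = 3*28 = 84)
t = 1 (t = -15 + 16 = 1)
O = 3780 (O = (1*45)*84 = 45*84 = 3780)
-O = -1*3780 = -3780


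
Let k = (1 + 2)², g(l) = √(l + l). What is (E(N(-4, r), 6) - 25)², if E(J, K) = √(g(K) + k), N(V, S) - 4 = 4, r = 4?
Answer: (25 - √(9 + 2*√3))² ≈ 460.94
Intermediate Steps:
N(V, S) = 8 (N(V, S) = 4 + 4 = 8)
g(l) = √2*√l (g(l) = √(2*l) = √2*√l)
k = 9 (k = 3² = 9)
E(J, K) = √(9 + √2*√K) (E(J, K) = √(√2*√K + 9) = √(9 + √2*√K))
(E(N(-4, r), 6) - 25)² = (√(9 + √2*√6) - 25)² = (√(9 + 2*√3) - 25)² = (-25 + √(9 + 2*√3))²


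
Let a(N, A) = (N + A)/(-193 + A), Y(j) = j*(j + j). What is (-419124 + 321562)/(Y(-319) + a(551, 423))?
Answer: -11219630/23405517 ≈ -0.47936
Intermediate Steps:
Y(j) = 2*j**2 (Y(j) = j*(2*j) = 2*j**2)
a(N, A) = (A + N)/(-193 + A)
(-419124 + 321562)/(Y(-319) + a(551, 423)) = (-419124 + 321562)/(2*(-319)**2 + (423 + 551)/(-193 + 423)) = -97562/(2*101761 + 974/230) = -97562/(203522 + (1/230)*974) = -97562/(203522 + 487/115) = -97562/23405517/115 = -97562*115/23405517 = -11219630/23405517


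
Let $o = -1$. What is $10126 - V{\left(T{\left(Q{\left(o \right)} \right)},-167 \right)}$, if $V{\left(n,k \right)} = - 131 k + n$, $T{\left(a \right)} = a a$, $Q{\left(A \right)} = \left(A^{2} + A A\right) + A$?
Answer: $-11752$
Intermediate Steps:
$Q{\left(A \right)} = A + 2 A^{2}$ ($Q{\left(A \right)} = \left(A^{2} + A^{2}\right) + A = 2 A^{2} + A = A + 2 A^{2}$)
$T{\left(a \right)} = a^{2}$
$V{\left(n,k \right)} = n - 131 k$
$10126 - V{\left(T{\left(Q{\left(o \right)} \right)},-167 \right)} = 10126 - \left(\left(- (1 + 2 \left(-1\right))\right)^{2} - -21877\right) = 10126 - \left(\left(- (1 - 2)\right)^{2} + 21877\right) = 10126 - \left(\left(\left(-1\right) \left(-1\right)\right)^{2} + 21877\right) = 10126 - \left(1^{2} + 21877\right) = 10126 - \left(1 + 21877\right) = 10126 - 21878 = -11752$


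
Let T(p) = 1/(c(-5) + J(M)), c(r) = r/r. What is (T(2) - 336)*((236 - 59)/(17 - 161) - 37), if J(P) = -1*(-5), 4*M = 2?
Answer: 3697525/288 ≈ 12839.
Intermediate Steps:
M = ½ (M = (¼)*2 = ½ ≈ 0.50000)
c(r) = 1
J(P) = 5
T(p) = ⅙ (T(p) = 1/(1 + 5) = 1/6 = ⅙)
(T(2) - 336)*((236 - 59)/(17 - 161) - 37) = (⅙ - 336)*((236 - 59)/(17 - 161) - 37) = -2015*(177/(-144) - 37)/6 = -2015*(177*(-1/144) - 37)/6 = -2015*(-59/48 - 37)/6 = -2015/6*(-1835/48) = 3697525/288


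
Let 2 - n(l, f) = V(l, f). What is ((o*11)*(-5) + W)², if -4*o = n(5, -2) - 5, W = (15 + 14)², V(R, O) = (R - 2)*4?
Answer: 6446521/16 ≈ 4.0291e+5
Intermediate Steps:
V(R, O) = -8 + 4*R (V(R, O) = (-2 + R)*4 = -8 + 4*R)
W = 841 (W = 29² = 841)
n(l, f) = 10 - 4*l (n(l, f) = 2 - (-8 + 4*l) = 2 + (8 - 4*l) = 10 - 4*l)
o = 15/4 (o = -((10 - 4*5) - 5)/4 = -((10 - 20) - 5)/4 = -(-10 - 5)/4 = -¼*(-15) = 15/4 ≈ 3.7500)
((o*11)*(-5) + W)² = (((15/4)*11)*(-5) + 841)² = ((165/4)*(-5) + 841)² = (-825/4 + 841)² = (2539/4)² = 6446521/16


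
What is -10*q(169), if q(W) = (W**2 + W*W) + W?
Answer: -572910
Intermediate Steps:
q(W) = W + 2*W**2 (q(W) = (W**2 + W**2) + W = 2*W**2 + W = W + 2*W**2)
-10*q(169) = -1690*(1 + 2*169) = -1690*(1 + 338) = -1690*339 = -10*57291 = -572910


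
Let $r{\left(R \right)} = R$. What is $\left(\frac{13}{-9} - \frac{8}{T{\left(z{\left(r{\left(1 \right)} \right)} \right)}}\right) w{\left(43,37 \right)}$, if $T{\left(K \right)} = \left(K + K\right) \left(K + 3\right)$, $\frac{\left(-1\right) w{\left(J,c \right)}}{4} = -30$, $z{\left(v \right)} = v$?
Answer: $- \frac{880}{3} \approx -293.33$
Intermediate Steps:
$w{\left(J,c \right)} = 120$ ($w{\left(J,c \right)} = \left(-4\right) \left(-30\right) = 120$)
$T{\left(K \right)} = 2 K \left(3 + K\right)$
$\left(\frac{13}{-9} - \frac{8}{T{\left(z{\left(r{\left(1 \right)} \right)} \right)}}\right) w{\left(43,37 \right)} = \left(\frac{13}{-9} - \frac{8}{2 \cdot 1 \left(3 + 1\right)}\right) 120 = \left(13 \left(- \frac{1}{9}\right) - \frac{8}{2 \cdot 1 \cdot 4}\right) 120 = \left(- \frac{13}{9} - \frac{8}{8}\right) 120 = \left(- \frac{13}{9} - 1\right) 120 = \left(- \frac{22}{9}\right) 120 = - \frac{880}{3}$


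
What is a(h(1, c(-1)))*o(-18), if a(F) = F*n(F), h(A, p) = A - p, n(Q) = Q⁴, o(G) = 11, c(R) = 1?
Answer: 0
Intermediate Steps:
a(F) = F⁵ (a(F) = F*F⁴ = F⁵)
a(h(1, c(-1)))*o(-18) = (1 - 1*1)⁵*11 = (1 - 1)⁵*11 = 0⁵*11 = 0*11 = 0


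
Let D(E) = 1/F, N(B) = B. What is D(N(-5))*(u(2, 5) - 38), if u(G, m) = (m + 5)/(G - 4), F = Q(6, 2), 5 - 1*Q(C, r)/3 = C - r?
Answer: -43/3 ≈ -14.333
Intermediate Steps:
Q(C, r) = 15 - 3*C + 3*r (Q(C, r) = 15 - 3*(C - r) = 15 + (-3*C + 3*r) = 15 - 3*C + 3*r)
F = 3 (F = 15 - 3*6 + 3*2 = 15 - 18 + 6 = 3)
u(G, m) = (5 + m)/(-4 + G)
D(E) = 1/3
D(N(-5))*(u(2, 5) - 38) = ((5 + 5)/(-4 + 2) - 38)/3 = (10/(-2) - 38)/3 = (-1/2*10 - 38)/3 = (-5 - 38)/3 = (1/3)*(-43) = -43/3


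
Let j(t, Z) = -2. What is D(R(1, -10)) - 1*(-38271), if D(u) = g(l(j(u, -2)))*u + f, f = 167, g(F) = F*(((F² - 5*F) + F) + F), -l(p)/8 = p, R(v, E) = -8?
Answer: 11814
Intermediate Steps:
l(p) = -8*p
g(F) = F*(F² - 3*F) (g(F) = F*((F² - 4*F) + F) = F*(F² - 3*F))
D(u) = 167 + 3328*u (D(u) = ((-8*(-2))²*(-3 - 8*(-2)))*u + 167 = (16²*(-3 + 16))*u + 167 = (256*13)*u + 167 = 3328*u + 167 = 167 + 3328*u)
D(R(1, -10)) - 1*(-38271) = (167 + 3328*(-8)) - 1*(-38271) = (167 - 26624) + 38271 = -26457 + 38271 = 11814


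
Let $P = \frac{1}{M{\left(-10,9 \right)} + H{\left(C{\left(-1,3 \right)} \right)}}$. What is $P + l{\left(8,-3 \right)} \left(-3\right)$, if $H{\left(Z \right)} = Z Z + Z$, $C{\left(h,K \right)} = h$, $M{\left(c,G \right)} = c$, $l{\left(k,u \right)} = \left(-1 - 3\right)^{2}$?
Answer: $- \frac{481}{10} \approx -48.1$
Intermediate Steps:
$l{\left(k,u \right)} = 16$ ($l{\left(k,u \right)} = \left(-4\right)^{2} = 16$)
$H{\left(Z \right)} = Z + Z^{2}$ ($H{\left(Z \right)} = Z^{2} + Z = Z + Z^{2}$)
$P = - \frac{1}{10}$ ($P = \frac{1}{-10 - \left(1 - 1\right)} = \frac{1}{-10 - 0} = \frac{1}{-10 + 0} = \frac{1}{-10} = - \frac{1}{10} \approx -0.1$)
$P + l{\left(8,-3 \right)} \left(-3\right) = - \frac{1}{10} + 16 \left(-3\right) = - \frac{1}{10} - 48 = - \frac{481}{10}$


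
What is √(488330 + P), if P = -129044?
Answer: √359286 ≈ 599.40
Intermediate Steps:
√(488330 + P) = √(488330 - 129044) = √359286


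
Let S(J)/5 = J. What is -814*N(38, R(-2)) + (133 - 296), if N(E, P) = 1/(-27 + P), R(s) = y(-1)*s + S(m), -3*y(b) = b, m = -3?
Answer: -9211/64 ≈ -143.92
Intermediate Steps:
y(b) = -b/3
S(J) = 5*J
R(s) = -15 + s/3 (R(s) = (-⅓*(-1))*s + 5*(-3) = s/3 - 15 = -15 + s/3)
-814*N(38, R(-2)) + (133 - 296) = -814/(-27 + (-15 + (⅓)*(-2))) + (133 - 296) = -814/(-27 + (-15 - ⅔)) - 163 = -814/(-27 - 47/3) - 163 = -814/(-128/3) - 163 = -814*(-3/128) - 163 = 1221/64 - 163 = -9211/64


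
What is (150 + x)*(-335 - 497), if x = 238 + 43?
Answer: -358592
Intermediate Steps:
x = 281
(150 + x)*(-335 - 497) = (150 + 281)*(-335 - 497) = 431*(-832) = -358592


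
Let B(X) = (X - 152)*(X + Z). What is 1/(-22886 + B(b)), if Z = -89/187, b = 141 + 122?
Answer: 187/1169530 ≈ 0.00015989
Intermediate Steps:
b = 263
Z = -89/187 (Z = -89*1/187 = -89/187 ≈ -0.47594)
B(X) = (-152 + X)*(-89/187 + X) (B(X) = (X - 152)*(X - 89/187) = (-152 + X)*(-89/187 + X))
1/(-22886 + B(b)) = 1/(-22886 + (13528/187 + 263**2 - 28513/187*263)) = 1/(-22886 + (13528/187 + 69169 - 7498919/187)) = 1/(-22886 + 5449212/187) = 1/(1169530/187) = 187/1169530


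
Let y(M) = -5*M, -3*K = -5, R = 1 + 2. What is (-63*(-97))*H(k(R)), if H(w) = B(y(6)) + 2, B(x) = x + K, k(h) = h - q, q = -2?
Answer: -160923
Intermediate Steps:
R = 3
k(h) = 2 + h (k(h) = h - 1*(-2) = h + 2 = 2 + h)
K = 5/3 (K = -1/3*(-5) = 5/3 ≈ 1.6667)
B(x) = 5/3 + x (B(x) = x + 5/3 = 5/3 + x)
H(w) = -79/3 (H(w) = (5/3 - 5*6) + 2 = (5/3 - 30) + 2 = -85/3 + 2 = -79/3)
(-63*(-97))*H(k(R)) = -63*(-97)*(-79/3) = 6111*(-79/3) = -160923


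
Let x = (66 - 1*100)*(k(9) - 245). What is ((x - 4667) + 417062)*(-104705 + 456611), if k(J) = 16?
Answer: 147864214986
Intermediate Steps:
x = 7786 (x = (66 - 1*100)*(16 - 245) = (66 - 100)*(-229) = -34*(-229) = 7786)
((x - 4667) + 417062)*(-104705 + 456611) = ((7786 - 4667) + 417062)*(-104705 + 456611) = (3119 + 417062)*351906 = 420181*351906 = 147864214986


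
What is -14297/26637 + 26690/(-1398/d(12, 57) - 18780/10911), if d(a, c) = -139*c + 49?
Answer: -10180194646424599/588767120409 ≈ -17291.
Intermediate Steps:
d(a, c) = 49 - 139*c
-14297/26637 + 26690/(-1398/d(12, 57) - 18780/10911) = -14297/26637 + 26690/(-1398/(49 - 139*57) - 18780/10911) = -14297*1/26637 + 26690/(-1398/(49 - 7923) - 18780*1/10911) = -14297/26637 + 26690/(-1398/(-7874) - 6260/3637) = -14297/26637 + 26690/(-1398*(-1/7874) - 6260/3637) = -14297/26637 + 26690/(699/3937 - 6260/3637) = -14297/26637 + 26690/(-22103357/14318869) = -14297/26637 + 26690*(-14318869/22103357) = -14297/26637 - 382170613610/22103357 = -10180194646424599/588767120409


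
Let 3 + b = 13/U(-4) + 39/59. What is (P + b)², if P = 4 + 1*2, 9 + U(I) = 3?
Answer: 279841/125316 ≈ 2.2331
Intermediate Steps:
U(I) = -6 (U(I) = -9 + 3 = -6)
P = 6 (P = 4 + 2 = 6)
b = -1595/354 (b = -3 + (13/(-6) + 39/59) = -3 + (13*(-⅙) + 39*(1/59)) = -3 + (-13/6 + 39/59) = -3 - 533/354 = -1595/354 ≈ -4.5056)
(P + b)² = (6 - 1595/354)² = (529/354)² = 279841/125316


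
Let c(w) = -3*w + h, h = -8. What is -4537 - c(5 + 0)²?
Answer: -5066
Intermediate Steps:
c(w) = -8 - 3*w (c(w) = -3*w - 8 = -8 - 3*w)
-4537 - c(5 + 0)² = -4537 - (-8 - 3*(5 + 0))² = -4537 - (-8 - 3*5)² = -4537 - (-8 - 15)² = -4537 - 1*(-23)² = -4537 - 1*529 = -4537 - 529 = -5066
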